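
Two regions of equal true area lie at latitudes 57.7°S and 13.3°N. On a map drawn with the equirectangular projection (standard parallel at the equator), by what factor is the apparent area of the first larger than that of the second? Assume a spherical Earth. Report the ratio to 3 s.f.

1.82

For the equirectangular projection with φ₀ = 0 (plate carrée), h = 1 along meridians and k = sec φ along parallels.
Areal scale at 57.7°: h·k = 1.000 × 1.871 = 1.871.
Areal scale at 13.3°: h·k = 1.000 × 1.028 = 1.028.
Ratio = 1.871/1.028 ≈ 1.82.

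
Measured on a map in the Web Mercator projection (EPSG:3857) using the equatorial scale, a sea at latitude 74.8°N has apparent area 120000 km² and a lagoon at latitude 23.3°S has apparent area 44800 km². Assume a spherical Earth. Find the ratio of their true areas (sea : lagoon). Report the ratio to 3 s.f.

On Mercator the areal scale is sec²φ, so true area = apparent × cos²φ.
True area of sea: 120000 × cos²(74.8°) = 120000 × 0.06874 = 8249 km².
True area of lagoon: 44800 × cos²(23.3°) = 44800 × 0.8435 = 37790 km².
Ratio = 8249 / 37790 ≈ 0.218.

0.218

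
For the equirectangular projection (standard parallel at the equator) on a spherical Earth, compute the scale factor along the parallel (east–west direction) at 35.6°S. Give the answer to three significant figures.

Plate carrée maps x = Rλ, y = Rφ. The meridian scale is h = 1 and the parallel scale is k = 1/cos φ = sec φ.
k = 1/cos 35.6° = 1/0.8131 = 1.230.

1.23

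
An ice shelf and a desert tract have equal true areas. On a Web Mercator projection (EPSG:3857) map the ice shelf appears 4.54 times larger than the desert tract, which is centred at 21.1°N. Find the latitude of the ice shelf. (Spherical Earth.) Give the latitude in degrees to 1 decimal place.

On Mercator, (apparent₁)/(apparent₂) = sec²φ₁ / sec²φ₂ when true areas are equal.
cos²φ₂ / cos²φ₁ = 4.54  ⇒  cos φ₁ = cos 21.1° / √4.54 = 0.9330/2.131 = 0.4379.
φ₁ = arccos(0.4379) ≈ 64.0°.

64.0°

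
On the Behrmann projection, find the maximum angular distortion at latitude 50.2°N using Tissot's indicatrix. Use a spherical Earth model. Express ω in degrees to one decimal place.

34.1°

Behrmann is a cylindrical equal-area projection with standard parallels at ±30°. For cylindrical equal-area with standard parallel φ₀, h = cos φ / cos φ₀ and k = cos φ₀ / cos φ, so h·k = 1.
At 50.2°: h = 0.7391, k = 1.353; principal scales a = 1.353, b = 0.7391.
sin(ω/2) = (a − b)/(a + b) = 0.6138/2.092 = 0.2934, so ω = 2 arcsin(0.2934) ≈ 34.1°.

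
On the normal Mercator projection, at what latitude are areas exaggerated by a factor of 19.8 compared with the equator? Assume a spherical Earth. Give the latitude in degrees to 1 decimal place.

77.0°

Mercator areal scale is sec²φ.
sec²φ = 19.8  ⇒  cos²φ = 0.05051  ⇒  cos φ = 0.2247.
φ = arccos(0.2247) ≈ 77.0°.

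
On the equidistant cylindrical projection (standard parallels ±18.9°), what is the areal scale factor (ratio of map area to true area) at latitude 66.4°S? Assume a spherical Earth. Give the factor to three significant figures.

2.36

The equidistant cylindrical projection with φ₀ = 18.9° has h = 1 (meridians true) and k = cos φ₀ / cos φ along parallels.
Areal scale = h·k = 1 × cos φ₀ / cos φ; at 66.4°, h = 1.000, k = 2.363, so h·k = 2.363.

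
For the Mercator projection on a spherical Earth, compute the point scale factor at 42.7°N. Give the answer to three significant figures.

For Mercator, h = k = sec φ (a conformal cylindrical projection has a single point scale, 1/cos φ).
k = 1/cos 42.7° = 1/0.7349 = 1.361.

1.36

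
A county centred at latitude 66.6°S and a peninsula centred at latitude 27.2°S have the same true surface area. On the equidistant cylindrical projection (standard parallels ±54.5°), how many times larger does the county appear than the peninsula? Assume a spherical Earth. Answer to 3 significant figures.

2.24

With standard parallel φ₀ = 54.5°, the equirectangular projection gives x = Rλ cos φ₀, y = Rφ, so h = 1 and k = cos 54.5° / cos φ.
Areal scale at 66.6°: h·k = 1.000 × 1.462 = 1.462.
Areal scale at 27.2°: h·k = 1.000 × 0.6529 = 0.6529.
Ratio = 1.462/0.6529 ≈ 2.24.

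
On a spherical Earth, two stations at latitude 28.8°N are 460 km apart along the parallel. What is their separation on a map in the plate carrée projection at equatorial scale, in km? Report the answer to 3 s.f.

525 km

In the plate carrée (x = Rλ, y = Rφ), meridians are true-scale (h = 1) and parallels are stretched by k = sec φ.
Along the parallel, k = sec 28.8° = 1/0.8763 = 1.141.
Map distance = 460 × 1.141 ≈ 525 km.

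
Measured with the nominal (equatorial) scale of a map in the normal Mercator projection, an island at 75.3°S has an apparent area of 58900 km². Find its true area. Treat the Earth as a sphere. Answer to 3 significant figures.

3790 km²

The Mercator projection is conformal; its linear scale factor is the same in every direction and equals sec φ = 1/cos φ.
Areal scale = k² = sec²φ = 1/cos²(75.3°) = 1/0.2538² = 15.53.
True area = apparent / (areal scale) = 58900 / 15.53 ≈ 3790 km².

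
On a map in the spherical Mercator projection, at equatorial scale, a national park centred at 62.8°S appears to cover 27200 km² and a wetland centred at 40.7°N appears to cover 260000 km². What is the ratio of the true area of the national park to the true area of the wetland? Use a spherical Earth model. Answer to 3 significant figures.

Since Mercator area scale is 1/cos²φ, the true area equals the apparent area multiplied by cos²φ.
True area of national park: 27200 × cos²(62.8°) = 27200 × 0.2089 = 5683 km².
True area of wetland: 260000 × cos²(40.7°) = 260000 × 0.5748 = 149400 km².
Ratio = 5683 / 149400 ≈ 0.0380.

0.0380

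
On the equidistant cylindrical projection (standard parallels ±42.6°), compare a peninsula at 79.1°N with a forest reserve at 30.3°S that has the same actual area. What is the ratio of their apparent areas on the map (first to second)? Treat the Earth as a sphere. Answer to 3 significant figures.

4.57

The equidistant cylindrical projection with φ₀ = 42.6° has h = 1 (meridians true) and k = cos φ₀ / cos φ along parallels.
Areal scale at 79.1°: h·k = 1.000 × 3.893 = 3.893.
Areal scale at 30.3°: h·k = 1.000 × 0.8526 = 0.8526.
Ratio = 3.893/0.8526 ≈ 4.57.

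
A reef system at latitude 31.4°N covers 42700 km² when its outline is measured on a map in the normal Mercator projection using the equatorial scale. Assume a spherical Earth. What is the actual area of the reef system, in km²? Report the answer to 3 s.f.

31100 km²

For Mercator, h = k = sec φ (a conformal cylindrical projection has a single point scale, 1/cos φ).
Areal scale = k² = sec²φ = 1/cos²(31.4°) = 1/0.8536² = 1.373.
True area = apparent / (areal scale) = 42700 / 1.373 ≈ 31100 km².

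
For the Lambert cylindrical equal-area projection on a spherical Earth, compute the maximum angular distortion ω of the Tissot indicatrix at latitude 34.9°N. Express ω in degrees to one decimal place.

22.6°

The Lambert cylindrical equal-area projection is the cylindrical equal-area projection with its standard parallel at the equator (φ₀ = 0). For cylindrical equal-area with standard parallel φ₀, h = cos φ / cos φ₀ and k = cos φ₀ / cos φ, so h·k = 1.
At 34.9°: h = 0.8202, k = 1.219; principal scales a = 1.219, b = 0.8202.
sin(ω/2) = (a − b)/(a + b) = 0.3991/2.039 = 0.1957, so ω = 2 arcsin(0.1957) ≈ 22.6°.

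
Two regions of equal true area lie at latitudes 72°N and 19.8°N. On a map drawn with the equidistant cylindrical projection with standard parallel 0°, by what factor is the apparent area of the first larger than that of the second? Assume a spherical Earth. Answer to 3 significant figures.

3.04

In the plate carrée (x = Rλ, y = Rφ), meridians are true-scale (h = 1) and parallels are stretched by k = sec φ.
Areal scale at 72°: h·k = 1.000 × 3.236 = 3.236.
Areal scale at 19.8°: h·k = 1.000 × 1.063 = 1.063.
Ratio = 3.236/1.063 ≈ 3.04.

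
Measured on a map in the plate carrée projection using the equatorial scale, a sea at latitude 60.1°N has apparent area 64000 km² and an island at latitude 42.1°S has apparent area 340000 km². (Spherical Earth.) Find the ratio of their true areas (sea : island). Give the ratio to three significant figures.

On the plate carrée, areal scale = h·k = 1 × sec φ, so true area = apparent × cos φ.
True area of sea: 64000 × cos(60.1°) = 64000 × 0.4985 = 31900 km².
True area of island: 340000 × cos(42.1°) = 340000 × 0.7420 = 252300 km².
Ratio = 31900 / 252300 ≈ 0.126.

0.126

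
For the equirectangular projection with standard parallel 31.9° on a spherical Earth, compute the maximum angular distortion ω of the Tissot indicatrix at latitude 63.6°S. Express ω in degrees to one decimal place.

36.4°

With standard parallel φ₀ = 31.9°, the equirectangular projection gives x = Rλ cos φ₀, y = Rφ, so h = 1 and k = cos 31.9° / cos φ.
At 63.6°: h = 1.000, k = 1.909; principal scales a = 1.909, b = 1.000.
sin(ω/2) = (a − b)/(a + b) = 0.9094/2.909 = 0.3126, so ω = 2 arcsin(0.3126) ≈ 36.4°.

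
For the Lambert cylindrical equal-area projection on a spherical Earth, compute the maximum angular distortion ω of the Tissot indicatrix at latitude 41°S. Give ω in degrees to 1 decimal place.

31.8°

The Lambert cylindrical equal-area projection is the cylindrical equal-area projection with its standard parallel at the equator (φ₀ = 0). For cylindrical equal-area with standard parallel φ₀, h = cos φ / cos φ₀ and k = cos φ₀ / cos φ, so h·k = 1.
At 41°: h = 0.7547, k = 1.325; principal scales a = 1.325, b = 0.7547.
sin(ω/2) = (a − b)/(a + b) = 0.5703/2.080 = 0.2742, so ω = 2 arcsin(0.2742) ≈ 31.8°.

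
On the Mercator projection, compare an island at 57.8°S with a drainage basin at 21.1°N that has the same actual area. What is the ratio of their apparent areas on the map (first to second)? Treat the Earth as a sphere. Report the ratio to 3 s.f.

Mercator areal scale is sec²φ.
At 57.8°: sec²(57.8°) = 1/0.5329² = 3.522.
At 21.1°: sec²(21.1°) = 1/0.9330² = 1.149.
Ratio = 3.522/1.149 = cos²(21.1°)/cos²(57.8°) ≈ 3.07.

3.07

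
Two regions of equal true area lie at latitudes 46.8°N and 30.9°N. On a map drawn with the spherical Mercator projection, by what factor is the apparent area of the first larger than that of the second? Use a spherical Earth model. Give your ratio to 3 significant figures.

On Mercator, area is exaggerated by sec²φ = 1/cos²φ.
At 46.8°: sec²(46.8°) = 1/0.6845² = 2.134.
At 30.9°: sec²(30.9°) = 1/0.8581² = 1.358.
Ratio = 2.134/1.358 = cos²(30.9°)/cos²(46.8°) ≈ 1.57.

1.57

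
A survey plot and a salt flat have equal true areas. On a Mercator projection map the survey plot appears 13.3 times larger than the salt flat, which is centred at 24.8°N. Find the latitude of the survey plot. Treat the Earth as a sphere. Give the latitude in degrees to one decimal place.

For equal true areas on Mercator, apparent areas scale as sec²φ, so the ratio is cos²φ₂ / cos²φ₁.
cos²φ₂ / cos²φ₁ = 13.3  ⇒  cos φ₁ = cos 24.8° / √13.3 = 0.9078/3.647 = 0.2489.
φ₁ = arccos(0.2489) ≈ 75.6°.

75.6°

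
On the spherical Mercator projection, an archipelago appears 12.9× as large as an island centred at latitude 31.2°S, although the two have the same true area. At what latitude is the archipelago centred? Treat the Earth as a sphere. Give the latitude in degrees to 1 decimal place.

76.2°

For equal true areas on Mercator, apparent areas scale as sec²φ, so the ratio is cos²φ₂ / cos²φ₁.
cos²φ₂ / cos²φ₁ = 12.9  ⇒  cos φ₁ = cos 31.2° / √12.9 = 0.8554/3.592 = 0.2382.
φ₁ = arccos(0.2382) ≈ 76.2°.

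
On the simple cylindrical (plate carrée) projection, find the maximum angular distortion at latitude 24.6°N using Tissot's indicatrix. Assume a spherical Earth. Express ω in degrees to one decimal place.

5.4°

Plate carrée maps x = Rλ, y = Rφ. The meridian scale is h = 1 and the parallel scale is k = 1/cos φ = sec φ.
At 24.6°: h = 1.000, k = 1.100; principal scales a = 1.100, b = 1.000.
sin(ω/2) = (a − b)/(a + b) = 0.09982/2.100 = 0.04754, so ω = 2 arcsin(0.04754) ≈ 5.4°.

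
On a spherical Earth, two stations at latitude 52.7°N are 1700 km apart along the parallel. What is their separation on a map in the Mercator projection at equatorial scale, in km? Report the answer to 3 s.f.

2810 km

For Mercator, h = k = sec φ (a conformal cylindrical projection has a single point scale, 1/cos φ).
Along the parallel, k = sec 52.7° = 1/0.6060 = 1.650.
Map distance = 1700 × 1.650 ≈ 2810 km.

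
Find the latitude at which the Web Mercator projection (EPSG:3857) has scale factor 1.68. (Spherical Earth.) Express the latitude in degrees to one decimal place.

Mercator scale is k = sec φ = 1/cos φ.
1/cos φ = 1.68  ⇒  cos φ = 0.5952  ⇒  φ = arccos(0.5952) ≈ 53.5°.

53.5°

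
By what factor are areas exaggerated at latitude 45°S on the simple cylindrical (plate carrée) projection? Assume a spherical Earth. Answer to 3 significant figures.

For the equirectangular projection with φ₀ = 0 (plate carrée), h = 1 along meridians and k = sec φ along parallels.
Areal scale = h·k = 1 × sec φ; at 45°, h = 1.000, k = 1.414, so h·k = 1.414.

1.41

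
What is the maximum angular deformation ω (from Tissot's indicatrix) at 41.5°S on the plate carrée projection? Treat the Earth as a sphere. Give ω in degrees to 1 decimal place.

16.5°

For the equirectangular projection with φ₀ = 0 (plate carrée), h = 1 along meridians and k = sec φ along parallels.
At 41.5°: h = 1.000, k = 1.335; principal scales a = 1.335, b = 1.000.
sin(ω/2) = (a − b)/(a + b) = 0.3352/2.335 = 0.1435, so ω = 2 arcsin(0.1435) ≈ 16.5°.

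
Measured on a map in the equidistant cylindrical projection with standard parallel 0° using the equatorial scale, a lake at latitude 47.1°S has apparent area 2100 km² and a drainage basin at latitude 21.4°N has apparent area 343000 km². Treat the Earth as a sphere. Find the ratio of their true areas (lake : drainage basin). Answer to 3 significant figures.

0.00448

Plate carrée has h = 1 and k = sec φ, giving areal scale sec φ; true area = (apparent area) · cos φ.
True area of lake: 2100 × cos(47.1°) = 2100 × 0.6807 = 1430 km².
True area of drainage basin: 343000 × cos(21.4°) = 343000 × 0.9311 = 319400 km².
Ratio = 1430 / 319400 ≈ 0.00448.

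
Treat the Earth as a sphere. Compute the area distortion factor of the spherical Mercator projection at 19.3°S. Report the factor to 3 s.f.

1.12

For Mercator, h = k = sec φ (a conformal cylindrical projection has a single point scale, 1/cos φ).
Areal scale = k² = sec²φ = 1/cos²(19.3°) = 1/0.9438² = 1.123.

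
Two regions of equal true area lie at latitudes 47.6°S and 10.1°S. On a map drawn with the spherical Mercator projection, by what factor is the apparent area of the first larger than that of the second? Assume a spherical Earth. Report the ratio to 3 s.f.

2.13

On Mercator, area is exaggerated by sec²φ = 1/cos²φ.
At 47.6°: sec²(47.6°) = 1/0.6743² = 2.199.
At 10.1°: sec²(10.1°) = 1/0.9845² = 1.032.
Ratio = 2.199/1.032 = cos²(10.1°)/cos²(47.6°) ≈ 2.13.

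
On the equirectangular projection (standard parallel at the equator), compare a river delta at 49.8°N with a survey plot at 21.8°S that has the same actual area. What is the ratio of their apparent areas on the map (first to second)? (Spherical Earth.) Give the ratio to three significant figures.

Plate carrée maps x = Rλ, y = Rφ. The meridian scale is h = 1 and the parallel scale is k = 1/cos φ = sec φ.
Areal scale at 49.8°: h·k = 1.000 × 1.549 = 1.549.
Areal scale at 21.8°: h·k = 1.000 × 1.077 = 1.077.
Ratio = 1.549/1.077 ≈ 1.44.

1.44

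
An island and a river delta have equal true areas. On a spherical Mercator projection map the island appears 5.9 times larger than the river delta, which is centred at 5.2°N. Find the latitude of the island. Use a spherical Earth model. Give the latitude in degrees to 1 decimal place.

65.8°

For equal true areas on Mercator, apparent areas scale as sec²φ, so the ratio is cos²φ₂ / cos²φ₁.
cos²φ₂ / cos²φ₁ = 5.9  ⇒  cos φ₁ = cos 5.2° / √5.9 = 0.9959/2.429 = 0.4100.
φ₁ = arccos(0.4100) ≈ 65.8°.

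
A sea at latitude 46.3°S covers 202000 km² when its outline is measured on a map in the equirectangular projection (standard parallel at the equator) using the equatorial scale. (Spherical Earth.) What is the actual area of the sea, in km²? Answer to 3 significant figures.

In the plate carrée (x = Rλ, y = Rφ), meridians are true-scale (h = 1) and parallels are stretched by k = sec φ.
Areal scale = h·k = 1 × sec φ; at 46.3°, h = 1.000, k = 1.447, so h·k = 1.447.
True area = apparent / (areal scale) = 202000 / 1.447 ≈ 140000 km².

140000 km²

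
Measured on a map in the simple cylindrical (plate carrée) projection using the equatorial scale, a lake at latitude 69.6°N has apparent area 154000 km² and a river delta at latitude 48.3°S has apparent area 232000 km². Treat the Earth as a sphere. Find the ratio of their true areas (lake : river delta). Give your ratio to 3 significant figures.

0.348

Plate carrée has h = 1 and k = sec φ, giving areal scale sec φ; true area = (apparent area) · cos φ.
True area of lake: 154000 × cos(69.6°) = 154000 × 0.3486 = 53680 km².
True area of river delta: 232000 × cos(48.3°) = 232000 × 0.6652 = 154300 km².
Ratio = 53680 / 154300 ≈ 0.348.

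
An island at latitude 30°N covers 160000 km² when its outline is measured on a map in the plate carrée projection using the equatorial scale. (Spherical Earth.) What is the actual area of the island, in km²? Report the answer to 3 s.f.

Plate carrée maps x = Rλ, y = Rφ. The meridian scale is h = 1 and the parallel scale is k = 1/cos φ = sec φ.
Areal scale = h·k = 1 × sec φ; at 30°, h = 1.000, k = 1.155, so h·k = 1.155.
True area = apparent / (areal scale) = 160000 / 1.155 ≈ 139000 km².

139000 km²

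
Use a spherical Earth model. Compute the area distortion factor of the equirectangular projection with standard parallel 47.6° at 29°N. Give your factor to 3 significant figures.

The equidistant cylindrical projection with φ₀ = 47.6° has h = 1 (meridians true) and k = cos φ₀ / cos φ along parallels.
Areal scale = h·k = 1 × cos φ₀ / cos φ; at 29°, h = 1.000, k = 0.7710, so h·k = 0.7710.

0.771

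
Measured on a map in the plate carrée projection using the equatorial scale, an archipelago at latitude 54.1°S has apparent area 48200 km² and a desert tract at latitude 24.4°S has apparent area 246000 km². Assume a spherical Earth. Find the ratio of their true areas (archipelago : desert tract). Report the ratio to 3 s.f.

Plate carrée has h = 1 and k = sec φ, giving areal scale sec φ; true area = (apparent area) · cos φ.
True area of archipelago: 48200 × cos(54.1°) = 48200 × 0.5864 = 28260 km².
True area of desert tract: 246000 × cos(24.4°) = 246000 × 0.9107 = 224000 km².
Ratio = 28260 / 224000 ≈ 0.126.

0.126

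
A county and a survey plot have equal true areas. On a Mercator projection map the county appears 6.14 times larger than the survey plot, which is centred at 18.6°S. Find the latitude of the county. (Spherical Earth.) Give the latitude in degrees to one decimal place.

On Mercator, (apparent₁)/(apparent₂) = sec²φ₁ / sec²φ₂ when true areas are equal.
cos²φ₂ / cos²φ₁ = 6.14  ⇒  cos φ₁ = cos 18.6° / √6.14 = 0.9478/2.478 = 0.3825.
φ₁ = arccos(0.3825) ≈ 67.5°.

67.5°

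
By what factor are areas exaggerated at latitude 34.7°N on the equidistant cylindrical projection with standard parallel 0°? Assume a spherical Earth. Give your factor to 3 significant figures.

1.22

For the equirectangular projection with φ₀ = 0 (plate carrée), h = 1 along meridians and k = sec φ along parallels.
Areal scale = h·k = 1 × sec φ; at 34.7°, h = 1.000, k = 1.216, so h·k = 1.216.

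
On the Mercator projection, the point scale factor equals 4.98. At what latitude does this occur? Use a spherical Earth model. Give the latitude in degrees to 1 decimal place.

78.4°

Mercator scale is k = sec φ = 1/cos φ.
1/cos φ = 4.98  ⇒  cos φ = 0.2008  ⇒  φ = arccos(0.2008) ≈ 78.4°.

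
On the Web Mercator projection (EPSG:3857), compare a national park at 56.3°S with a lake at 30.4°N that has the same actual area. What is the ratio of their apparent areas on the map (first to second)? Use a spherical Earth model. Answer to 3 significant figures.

2.42

Mercator areal scale is sec²φ.
At 56.3°: sec²(56.3°) = 1/0.5548² = 3.248.
At 30.4°: sec²(30.4°) = 1/0.8625² = 1.344.
Ratio = 3.248/1.344 = cos²(30.4°)/cos²(56.3°) ≈ 2.42.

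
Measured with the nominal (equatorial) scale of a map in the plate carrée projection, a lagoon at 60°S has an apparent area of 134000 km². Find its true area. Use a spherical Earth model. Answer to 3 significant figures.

For the equirectangular projection with φ₀ = 0 (plate carrée), h = 1 along meridians and k = sec φ along parallels.
Areal scale = h·k = 1 × sec φ; at 60°, h = 1.000, k = 2.000, so h·k = 2.000.
True area = apparent / (areal scale) = 134000 / 2.000 ≈ 67000 km².

67000 km²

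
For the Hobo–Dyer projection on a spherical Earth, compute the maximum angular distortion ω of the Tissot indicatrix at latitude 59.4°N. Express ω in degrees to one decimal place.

Hobo–Dyer is a cylindrical equal-area projection with standard parallels at ±37.5°. Cylindrical equal-area (φ₀ = 37.5°): h = cos φ / cos 37.5° along meridians, k = cos 37.5° / cos φ along parallels; h·k = 1.
At 59.4°: h = 0.6416, k = 1.559; principal scales a = 1.559, b = 0.6416.
sin(ω/2) = (a − b)/(a + b) = 0.9169/2.200 = 0.4167, so ω = 2 arcsin(0.4167) ≈ 49.3°.

49.3°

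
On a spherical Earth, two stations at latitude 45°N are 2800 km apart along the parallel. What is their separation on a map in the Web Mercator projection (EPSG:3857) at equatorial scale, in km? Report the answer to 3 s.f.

The Mercator projection is conformal; its linear scale factor is the same in every direction and equals sec φ = 1/cos φ.
Along the parallel, k = sec 45° = 1/0.7071 = 1.414.
Map distance = 2800 × 1.414 ≈ 3960 km.

3960 km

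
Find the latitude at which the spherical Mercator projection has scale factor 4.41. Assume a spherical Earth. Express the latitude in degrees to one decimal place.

Mercator scale is k = sec φ = 1/cos φ.
1/cos φ = 4.41  ⇒  cos φ = 0.2268  ⇒  φ = arccos(0.2268) ≈ 76.9°.

76.9°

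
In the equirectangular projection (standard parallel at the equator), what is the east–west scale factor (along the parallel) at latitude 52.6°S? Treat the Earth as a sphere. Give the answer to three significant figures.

1.65

In the plate carrée (x = Rλ, y = Rφ), meridians are true-scale (h = 1) and parallels are stretched by k = sec φ.
k = 1/cos 52.6° = 1/0.6074 = 1.646.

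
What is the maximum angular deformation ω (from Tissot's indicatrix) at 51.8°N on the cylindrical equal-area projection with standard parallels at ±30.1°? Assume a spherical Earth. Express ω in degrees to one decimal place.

For cylindrical equal-area with standard parallel φ₀, h = cos φ / cos φ₀ and k = cos φ₀ / cos φ, so h·k = 1.
At 51.8°: h = 0.7148, k = 1.399; principal scales a = 1.399, b = 0.7148.
sin(ω/2) = (a − b)/(a + b) = 0.6842/2.114 = 0.3237, so ω = 2 arcsin(0.3237) ≈ 37.8°.

37.8°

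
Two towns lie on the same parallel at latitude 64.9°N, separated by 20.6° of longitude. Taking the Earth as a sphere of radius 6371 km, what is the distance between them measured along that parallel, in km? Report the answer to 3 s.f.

Arc length along a parallel = R cos φ · Δλ (with Δλ in radians).
= 6371 × cos 64.9° × (20.6° × π/180) = 6371 × 0.4242 × 0.3595 ≈ 972 km.

972 km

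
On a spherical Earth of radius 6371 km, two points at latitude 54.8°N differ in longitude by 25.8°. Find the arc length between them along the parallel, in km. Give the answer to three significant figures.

1650 km

Arc length along a parallel = R cos φ · Δλ (with Δλ in radians).
= 6371 × cos 54.8° × (25.8° × π/180) = 6371 × 0.5764 × 0.4503 ≈ 1650 km.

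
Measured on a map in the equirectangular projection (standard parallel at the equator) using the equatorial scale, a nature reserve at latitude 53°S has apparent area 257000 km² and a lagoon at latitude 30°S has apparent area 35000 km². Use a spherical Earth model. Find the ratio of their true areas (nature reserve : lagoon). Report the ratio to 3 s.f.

Plate carrée has h = 1 and k = sec φ, giving areal scale sec φ; true area = (apparent area) · cos φ.
True area of nature reserve: 257000 × cos(53°) = 257000 × 0.6018 = 154700 km².
True area of lagoon: 35000 × cos(30°) = 35000 × 0.8660 = 30310 km².
Ratio = 154700 / 30310 ≈ 5.10.

5.10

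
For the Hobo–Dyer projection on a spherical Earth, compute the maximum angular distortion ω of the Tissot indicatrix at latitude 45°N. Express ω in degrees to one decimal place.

13.2°

Hobo–Dyer is a cylindrical equal-area projection with standard parallels at ±37.5°. For cylindrical equal-area with standard parallel φ₀, h = cos φ / cos φ₀ and k = cos φ₀ / cos φ, so h·k = 1.
At 45°: h = 0.8913, k = 1.122; principal scales a = 1.122, b = 0.8913.
sin(ω/2) = (a − b)/(a + b) = 0.2307/2.013 = 0.1146, so ω = 2 arcsin(0.1146) ≈ 13.2°.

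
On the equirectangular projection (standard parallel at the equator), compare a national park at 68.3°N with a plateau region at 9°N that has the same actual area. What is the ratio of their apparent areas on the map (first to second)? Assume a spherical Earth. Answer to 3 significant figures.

In the plate carrée (x = Rλ, y = Rφ), meridians are true-scale (h = 1) and parallels are stretched by k = sec φ.
Areal scale at 68.3°: h·k = 1.000 × 2.705 = 2.705.
Areal scale at 9°: h·k = 1.000 × 1.012 = 1.012.
Ratio = 2.705/1.012 ≈ 2.67.

2.67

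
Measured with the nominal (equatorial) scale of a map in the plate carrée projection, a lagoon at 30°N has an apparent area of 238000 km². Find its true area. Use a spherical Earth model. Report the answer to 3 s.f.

206000 km²

In the plate carrée (x = Rλ, y = Rφ), meridians are true-scale (h = 1) and parallels are stretched by k = sec φ.
Areal scale = h·k = 1 × sec φ; at 30°, h = 1.000, k = 1.155, so h·k = 1.155.
True area = apparent / (areal scale) = 238000 / 1.155 ≈ 206000 km².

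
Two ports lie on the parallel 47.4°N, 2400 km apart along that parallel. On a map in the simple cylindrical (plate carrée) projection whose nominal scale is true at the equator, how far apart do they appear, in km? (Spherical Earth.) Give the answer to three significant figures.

3550 km

For the equirectangular projection with φ₀ = 0 (plate carrée), h = 1 along meridians and k = sec φ along parallels.
Along the parallel, k = sec 47.4° = 1/0.6769 = 1.477.
Map distance = 2400 × 1.477 ≈ 3550 km.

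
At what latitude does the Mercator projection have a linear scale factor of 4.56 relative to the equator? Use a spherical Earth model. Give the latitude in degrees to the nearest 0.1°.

77.3°

Mercator scale is k = sec φ = 1/cos φ.
1/cos φ = 4.56  ⇒  cos φ = 0.2193  ⇒  φ = arccos(0.2193) ≈ 77.3°.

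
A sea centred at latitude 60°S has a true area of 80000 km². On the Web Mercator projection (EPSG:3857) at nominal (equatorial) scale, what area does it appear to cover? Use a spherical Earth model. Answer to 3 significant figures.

Mercator is conformal, so the point scale is isotropic: h = k = sec φ = 1/cos φ.
Areal scale = k² = sec²φ = 1/cos²(60°) = 1/0.5000² = 4.000.
Apparent area = 80000 × 4.000 ≈ 320000 km².

320000 km²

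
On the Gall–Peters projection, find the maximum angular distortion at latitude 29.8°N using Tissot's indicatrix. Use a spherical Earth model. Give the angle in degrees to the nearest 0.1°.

The Gall–Peters projection is cylindrical equal-area with φ₀ = 45°. A cylindrical equal-area projection with standard parallel φ₀ has meridian scale h = cos φ / cos φ₀ and parallel scale k = cos φ₀ / cos φ (so areas are preserved, h·k = 1).
At 29.8°: h = 1.227, k = 0.8149; principal scales a = 1.227, b = 0.8149.
sin(ω/2) = (a − b)/(a + b) = 0.4123/2.042 = 0.2019, so ω = 2 arcsin(0.2019) ≈ 23.3°.

23.3°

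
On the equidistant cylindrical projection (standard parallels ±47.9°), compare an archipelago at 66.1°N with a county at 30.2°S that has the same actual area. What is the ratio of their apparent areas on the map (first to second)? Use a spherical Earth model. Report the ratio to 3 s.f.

2.13

The equidistant cylindrical projection with φ₀ = 47.9° has h = 1 (meridians true) and k = cos φ₀ / cos φ along parallels.
Areal scale at 66.1°: h·k = 1.000 × 1.655 = 1.655.
Areal scale at 30.2°: h·k = 1.000 × 0.7757 = 0.7757.
Ratio = 1.655/0.7757 ≈ 2.13.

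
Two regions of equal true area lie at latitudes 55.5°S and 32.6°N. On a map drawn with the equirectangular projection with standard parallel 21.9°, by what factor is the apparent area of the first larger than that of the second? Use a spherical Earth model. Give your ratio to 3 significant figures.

1.49

The equidistant cylindrical projection with φ₀ = 21.9° has h = 1 (meridians true) and k = cos φ₀ / cos φ along parallels.
Areal scale at 55.5°: h·k = 1.000 × 1.638 = 1.638.
Areal scale at 32.6°: h·k = 1.000 × 1.101 = 1.101.
Ratio = 1.638/1.101 ≈ 1.49.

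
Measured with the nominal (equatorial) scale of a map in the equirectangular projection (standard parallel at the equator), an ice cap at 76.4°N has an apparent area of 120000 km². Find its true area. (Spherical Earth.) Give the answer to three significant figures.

For the equirectangular projection with φ₀ = 0 (plate carrée), h = 1 along meridians and k = sec φ along parallels.
Areal scale = h·k = 1 × sec φ; at 76.4°, h = 1.000, k = 4.253, so h·k = 4.253.
True area = apparent / (areal scale) = 120000 / 4.253 ≈ 28200 km².

28200 km²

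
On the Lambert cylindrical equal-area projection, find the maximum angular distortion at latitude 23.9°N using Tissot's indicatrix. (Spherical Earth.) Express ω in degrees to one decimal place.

The Lambert cylindrical equal-area projection is the cylindrical equal-area projection with its standard parallel at the equator (φ₀ = 0). A cylindrical equal-area projection with standard parallel φ₀ has meridian scale h = cos φ / cos φ₀ and parallel scale k = cos φ₀ / cos φ (so areas are preserved, h·k = 1).
At 23.9°: h = 0.9143, k = 1.094; principal scales a = 1.094, b = 0.9143.
sin(ω/2) = (a − b)/(a + b) = 0.1795/2.008 = 0.08941, so ω = 2 arcsin(0.08941) ≈ 10.3°.

10.3°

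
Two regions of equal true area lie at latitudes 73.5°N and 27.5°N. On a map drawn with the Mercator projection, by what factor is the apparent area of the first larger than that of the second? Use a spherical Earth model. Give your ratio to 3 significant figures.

9.75

Mercator areal scale is sec²φ.
At 73.5°: sec²(73.5°) = 1/0.2840² = 12.40.
At 27.5°: sec²(27.5°) = 1/0.8870² = 1.271.
Ratio = 12.40/1.271 = cos²(27.5°)/cos²(73.5°) ≈ 9.75.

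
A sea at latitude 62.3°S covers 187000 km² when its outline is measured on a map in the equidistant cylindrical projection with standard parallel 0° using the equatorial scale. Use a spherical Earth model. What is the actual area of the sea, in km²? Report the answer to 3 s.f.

Plate carrée maps x = Rλ, y = Rφ. The meridian scale is h = 1 and the parallel scale is k = 1/cos φ = sec φ.
Areal scale = h·k = 1 × sec φ; at 62.3°, h = 1.000, k = 2.151, so h·k = 2.151.
True area = apparent / (areal scale) = 187000 / 2.151 ≈ 86900 km².

86900 km²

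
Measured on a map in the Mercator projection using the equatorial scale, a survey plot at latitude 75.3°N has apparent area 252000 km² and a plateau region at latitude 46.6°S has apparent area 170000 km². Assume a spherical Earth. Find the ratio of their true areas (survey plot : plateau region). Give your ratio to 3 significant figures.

0.202

Since Mercator area scale is 1/cos²φ, the true area equals the apparent area multiplied by cos²φ.
True area of survey plot: 252000 × cos²(75.3°) = 252000 × 0.06439 = 16230 km².
True area of plateau region: 170000 × cos²(46.6°) = 170000 × 0.4721 = 80260 km².
Ratio = 16230 / 80260 ≈ 0.202.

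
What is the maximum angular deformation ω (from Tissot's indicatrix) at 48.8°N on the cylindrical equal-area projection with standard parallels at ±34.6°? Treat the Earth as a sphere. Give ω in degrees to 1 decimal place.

25.3°

Cylindrical equal-area (φ₀ = 34.6°): h = cos φ / cos 34.6° along meridians, k = cos 34.6° / cos φ along parallels; h·k = 1.
At 48.8°: h = 0.8002, k = 1.250; principal scales a = 1.250, b = 0.8002.
sin(ω/2) = (a − b)/(a + b) = 0.4494/2.050 = 0.2193, so ω = 2 arcsin(0.2193) ≈ 25.3°.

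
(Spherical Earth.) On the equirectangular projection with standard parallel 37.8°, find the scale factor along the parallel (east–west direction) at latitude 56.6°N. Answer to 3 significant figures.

The equidistant cylindrical projection with φ₀ = 37.8° has h = 1 (meridians true) and k = cos φ₀ / cos φ along parallels.
k = cos 37.8° / cos 56.6° = 0.7902/0.5505 = 1.435.

1.44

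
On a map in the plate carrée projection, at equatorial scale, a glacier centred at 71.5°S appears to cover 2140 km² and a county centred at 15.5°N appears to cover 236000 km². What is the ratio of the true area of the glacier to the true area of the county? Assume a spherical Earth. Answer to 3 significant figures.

0.00299

Plate carrée has h = 1 and k = sec φ, giving areal scale sec φ; true area = (apparent area) · cos φ.
True area of glacier: 2140 × cos(71.5°) = 2140 × 0.3173 = 679.0 km².
True area of county: 236000 × cos(15.5°) = 236000 × 0.9636 = 227400 km².
Ratio = 679.0 / 227400 ≈ 0.00299.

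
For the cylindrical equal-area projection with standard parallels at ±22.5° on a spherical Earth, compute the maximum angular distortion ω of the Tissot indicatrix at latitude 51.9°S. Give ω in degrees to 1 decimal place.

45.0°

For cylindrical equal-area with standard parallel φ₀, h = cos φ / cos φ₀ and k = cos φ₀ / cos φ, so h·k = 1.
At 51.9°: h = 0.6679, k = 1.497; principal scales a = 1.497, b = 0.6679.
sin(ω/2) = (a − b)/(a + b) = 0.8294/2.165 = 0.3831, so ω = 2 arcsin(0.3831) ≈ 45.0°.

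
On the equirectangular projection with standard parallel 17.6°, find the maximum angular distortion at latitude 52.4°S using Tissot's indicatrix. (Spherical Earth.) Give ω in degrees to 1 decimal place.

25.4°

The equidistant cylindrical projection with φ₀ = 17.6° has h = 1 (meridians true) and k = cos φ₀ / cos φ along parallels.
At 52.4°: h = 1.000, k = 1.562; principal scales a = 1.562, b = 1.000.
sin(ω/2) = (a − b)/(a + b) = 0.5622/2.562 = 0.2194, so ω = 2 arcsin(0.2194) ≈ 25.4°.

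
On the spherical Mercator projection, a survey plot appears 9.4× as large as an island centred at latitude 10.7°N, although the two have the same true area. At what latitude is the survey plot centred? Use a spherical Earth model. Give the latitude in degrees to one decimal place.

Mercator areal scale is sec²φ, so apparent-area ratio = sec²φ₁ / sec²φ₂ = cos²φ₂ / cos²φ₁.
cos²φ₂ / cos²φ₁ = 9.4  ⇒  cos φ₁ = cos 10.7° / √9.4 = 0.9826/3.066 = 0.3205.
φ₁ = arccos(0.3205) ≈ 71.3°.

71.3°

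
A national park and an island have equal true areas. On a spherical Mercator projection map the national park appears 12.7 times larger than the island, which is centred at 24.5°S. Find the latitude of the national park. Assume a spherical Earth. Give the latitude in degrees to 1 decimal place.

75.2°

On Mercator, (apparent₁)/(apparent₂) = sec²φ₁ / sec²φ₂ when true areas are equal.
cos²φ₂ / cos²φ₁ = 12.7  ⇒  cos φ₁ = cos 24.5° / √12.7 = 0.9100/3.564 = 0.2553.
φ₁ = arccos(0.2553) ≈ 75.2°.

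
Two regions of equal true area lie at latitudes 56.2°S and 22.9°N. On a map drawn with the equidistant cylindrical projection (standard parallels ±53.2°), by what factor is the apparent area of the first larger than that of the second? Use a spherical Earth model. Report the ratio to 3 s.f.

1.66

With standard parallel φ₀ = 53.2°, the equirectangular projection gives x = Rλ cos φ₀, y = Rφ, so h = 1 and k = cos 53.2° / cos φ.
Areal scale at 56.2°: h·k = 1.000 × 1.077 = 1.077.
Areal scale at 22.9°: h·k = 1.000 × 0.6503 = 0.6503.
Ratio = 1.077/0.6503 ≈ 1.66.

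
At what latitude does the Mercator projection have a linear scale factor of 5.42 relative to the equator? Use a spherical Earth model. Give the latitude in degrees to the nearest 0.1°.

79.4°

Mercator scale is k = sec φ = 1/cos φ.
1/cos φ = 5.42  ⇒  cos φ = 0.1845  ⇒  φ = arccos(0.1845) ≈ 79.4°.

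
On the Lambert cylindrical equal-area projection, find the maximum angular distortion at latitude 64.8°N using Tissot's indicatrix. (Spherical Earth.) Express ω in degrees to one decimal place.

87.7°

The Lambert cylindrical equal-area projection is the cylindrical equal-area projection with its standard parallel at the equator (φ₀ = 0). For cylindrical equal-area with standard parallel φ₀, h = cos φ / cos φ₀ and k = cos φ₀ / cos φ, so h·k = 1.
At 64.8°: h = 0.4258, k = 2.349; principal scales a = 2.349, b = 0.4258.
sin(ω/2) = (a − b)/(a + b) = 1.923/2.774 = 0.6931, so ω = 2 arcsin(0.6931) ≈ 87.7°.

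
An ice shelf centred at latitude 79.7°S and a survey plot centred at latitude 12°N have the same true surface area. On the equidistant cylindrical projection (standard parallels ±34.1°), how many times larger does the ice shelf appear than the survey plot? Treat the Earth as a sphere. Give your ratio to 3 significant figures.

With standard parallel φ₀ = 34.1°, the equirectangular projection gives x = Rλ cos φ₀, y = Rφ, so h = 1 and k = cos 34.1° / cos φ.
Areal scale at 79.7°: h·k = 1.000 × 4.631 = 4.631.
Areal scale at 12°: h·k = 1.000 × 0.8466 = 0.8466.
Ratio = 4.631/0.8466 ≈ 5.47.

5.47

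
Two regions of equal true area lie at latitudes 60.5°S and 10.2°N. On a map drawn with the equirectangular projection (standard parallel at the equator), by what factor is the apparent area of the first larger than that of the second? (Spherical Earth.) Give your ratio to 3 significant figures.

Plate carrée maps x = Rλ, y = Rφ. The meridian scale is h = 1 and the parallel scale is k = 1/cos φ = sec φ.
Areal scale at 60.5°: h·k = 1.000 × 2.031 = 2.031.
Areal scale at 10.2°: h·k = 1.000 × 1.016 = 1.016.
Ratio = 2.031/1.016 ≈ 2.00.

2.00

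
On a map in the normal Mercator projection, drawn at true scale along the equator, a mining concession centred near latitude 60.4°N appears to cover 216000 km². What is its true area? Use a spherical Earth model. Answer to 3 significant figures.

For Mercator, h = k = sec φ (a conformal cylindrical projection has a single point scale, 1/cos φ).
Areal scale = k² = sec²φ = 1/cos²(60.4°) = 1/0.4939² = 4.099.
True area = apparent / (areal scale) = 216000 / 4.099 ≈ 52700 km².

52700 km²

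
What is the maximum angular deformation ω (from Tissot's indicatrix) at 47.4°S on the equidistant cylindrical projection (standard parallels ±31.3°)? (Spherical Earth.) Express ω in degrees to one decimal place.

In the equirectangular projection with standard parallel φ₀ = 31.3° (x = Rλ cos φ₀, y = Rφ), meridians are true-scale (h = 1) and the parallel scale is k = cos φ₀ / cos φ.
At 47.4°: h = 1.000, k = 1.262; principal scales a = 1.262, b = 1.000.
sin(ω/2) = (a − b)/(a + b) = 0.2624/2.262 = 0.1160, so ω = 2 arcsin(0.1160) ≈ 13.3°.

13.3°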